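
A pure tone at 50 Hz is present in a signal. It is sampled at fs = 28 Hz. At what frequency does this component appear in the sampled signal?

50 Hz mod fs = 22 Hz.
22 Hz > fs/2 = 14 Hz, folds to fs − 22 Hz = 6 Hz.

6 Hz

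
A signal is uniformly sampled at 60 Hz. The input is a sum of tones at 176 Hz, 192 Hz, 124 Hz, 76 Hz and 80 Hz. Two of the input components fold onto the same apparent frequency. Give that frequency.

fs/2 = 30 Hz.
176 Hz mod fs = 56 Hz.
56 Hz > fs/2 = 30 Hz, folds to fs − 56 Hz = 4 Hz.
192 Hz mod fs = 12 Hz.
12 Hz ≤ fs/2 = 30 Hz, appears at 12 Hz.
124 Hz mod fs = 4 Hz.
4 Hz ≤ fs/2 = 30 Hz, appears at 4 Hz.
76 Hz mod fs = 16 Hz.
16 Hz ≤ fs/2 = 30 Hz, appears at 16 Hz.
80 Hz mod fs = 20 Hz.
20 Hz ≤ fs/2 = 30 Hz, appears at 20 Hz.
124 Hz and 176 Hz both map to 4 Hz.

4 Hz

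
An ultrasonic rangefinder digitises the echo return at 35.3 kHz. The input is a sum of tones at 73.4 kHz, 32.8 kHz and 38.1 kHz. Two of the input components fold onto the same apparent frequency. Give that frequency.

fs/2 = 17.65 kHz.
73.4 kHz mod fs = 2.8 kHz.
2.8 kHz ≤ fs/2 = 17.65 kHz, appears at 2.8 kHz.
32.8 kHz > fs/2 = 17.65 kHz, folds to fs − 32.8 kHz = 2.5 kHz.
38.1 kHz mod fs = 2.8 kHz.
2.8 kHz ≤ fs/2 = 17.65 kHz, appears at 2.8 kHz.
38.1 kHz and 73.4 kHz both map to 2.8 kHz.

2.8 kHz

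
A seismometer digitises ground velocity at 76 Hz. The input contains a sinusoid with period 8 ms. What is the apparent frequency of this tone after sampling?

27 Hz

T = 8 ms → f = 1/T = 125 Hz.
125 Hz mod fs = 49 Hz.
49 Hz > fs/2 = 38 Hz, folds to fs − 49 Hz = 27 Hz.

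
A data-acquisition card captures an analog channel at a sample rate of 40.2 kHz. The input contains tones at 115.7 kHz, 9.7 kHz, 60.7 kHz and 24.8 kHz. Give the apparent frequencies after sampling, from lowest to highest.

fs/2 = 20.1 kHz.
115.7 kHz mod fs = 35.3 kHz.
35.3 kHz > fs/2 = 20.1 kHz, folds to fs − 35.3 kHz = 4.9 kHz.
9.7 kHz ≤ fs/2 = 20.1 kHz, passes unchanged.
60.7 kHz mod fs = 20.5 kHz.
20.5 kHz > fs/2 = 20.1 kHz, folds to fs − 20.5 kHz = 19.7 kHz.
24.8 kHz > fs/2 = 20.1 kHz, folds to fs − 24.8 kHz = 15.4 kHz.
Distinct values: {4.9 kHz, 9.7 kHz, 15.4 kHz, 19.7 kHz}.

4.9 kHz, 9.7 kHz, 15.4 kHz, 19.7 kHz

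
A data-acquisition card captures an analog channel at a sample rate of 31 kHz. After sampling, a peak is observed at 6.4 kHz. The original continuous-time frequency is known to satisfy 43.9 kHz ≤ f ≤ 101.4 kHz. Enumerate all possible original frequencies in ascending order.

Frequencies that alias to 6.4 kHz are k·fs ± 6.4 kHz for integer k ≥ 0.
k=0: 6.4 kHz.
k=1: 24.6 kHz, 37.4 kHz.
k=2: 55.6 kHz, 68.4 kHz.
k=3: 86.6 kHz, 99.4 kHz.
k=4: 117.6 kHz, 130.4 kHz.
Within [43.9 kHz, 101.4 kHz]: 55.6 kHz, 68.4 kHz, 86.6 kHz, 99.4 kHz.

55.6 kHz, 68.4 kHz, 86.6 kHz, 99.4 kHz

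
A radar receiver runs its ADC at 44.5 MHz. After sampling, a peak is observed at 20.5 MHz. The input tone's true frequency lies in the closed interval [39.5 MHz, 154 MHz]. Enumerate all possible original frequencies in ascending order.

65 MHz, 68.5 MHz, 109.5 MHz, 113 MHz, 154 MHz

Frequencies that alias to 20.5 MHz are k·fs ± 20.5 MHz for integer k ≥ 0.
k=0: 20.5 MHz.
k=1: 24 MHz, 65 MHz.
k=2: 68.5 MHz, 109.5 MHz.
k=3: 113 MHz, 154 MHz.
k=4: 157.5 MHz, 198.5 MHz.
Within [39.5 MHz, 154 MHz]: 65 MHz, 68.5 MHz, 109.5 MHz, 113 MHz, 154 MHz.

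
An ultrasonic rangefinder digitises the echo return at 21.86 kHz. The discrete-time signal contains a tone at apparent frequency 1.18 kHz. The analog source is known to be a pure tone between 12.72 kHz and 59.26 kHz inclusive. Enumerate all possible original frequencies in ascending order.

Frequencies that alias to 1.18 kHz are k·fs ± 1.18 kHz for integer k ≥ 0.
k=0: 1.18 kHz.
k=1: 20.68 kHz, 23.04 kHz.
k=2: 42.54 kHz, 44.9 kHz.
k=3: 64.4 kHz, 66.76 kHz.
Within [12.72 kHz, 59.26 kHz]: 20.68 kHz, 23.04 kHz, 42.54 kHz, 44.9 kHz.

20.68 kHz, 23.04 kHz, 42.54 kHz, 44.9 kHz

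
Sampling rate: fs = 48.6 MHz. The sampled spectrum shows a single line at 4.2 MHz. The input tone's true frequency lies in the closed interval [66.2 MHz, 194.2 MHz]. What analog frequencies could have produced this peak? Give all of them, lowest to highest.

Frequencies that alias to 4.2 MHz are k·fs ± 4.2 MHz for integer k ≥ 0.
k=0: 4.2 MHz.
k=1: 44.4 MHz, 52.8 MHz.
k=2: 93 MHz, 101.4 MHz.
k=3: 141.6 MHz, 150 MHz.
k=4: 190.2 MHz, 198.6 MHz.
k=5: 238.8 MHz, 247.2 MHz.
Within [66.2 MHz, 194.2 MHz]: 93 MHz, 101.4 MHz, 141.6 MHz, 150 MHz, 190.2 MHz.

93 MHz, 101.4 MHz, 141.6 MHz, 150 MHz, 190.2 MHz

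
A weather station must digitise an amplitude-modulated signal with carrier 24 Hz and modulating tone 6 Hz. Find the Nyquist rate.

AM sidebands sit at fc ± fm = 18 Hz and 30 Hz.
Highest-frequency component: 30 Hz.
Nyquist rate = 2 × 30 Hz = 60 Hz.

60 Hz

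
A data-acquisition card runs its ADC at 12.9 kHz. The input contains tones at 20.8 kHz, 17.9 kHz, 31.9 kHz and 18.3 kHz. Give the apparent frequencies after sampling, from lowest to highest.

fs/2 = 6.45 kHz.
20.8 kHz mod fs = 7.9 kHz.
7.9 kHz > fs/2 = 6.45 kHz, folds to fs − 7.9 kHz = 5 kHz.
17.9 kHz mod fs = 5 kHz.
5 kHz ≤ fs/2 = 6.45 kHz, appears at 5 kHz.
31.9 kHz mod fs = 6.1 kHz.
6.1 kHz ≤ fs/2 = 6.45 kHz, appears at 6.1 kHz.
18.3 kHz mod fs = 5.4 kHz.
5.4 kHz ≤ fs/2 = 6.45 kHz, appears at 5.4 kHz.
Distinct values: {5 kHz, 5.4 kHz, 6.1 kHz}.

5 kHz, 5.4 kHz, 6.1 kHz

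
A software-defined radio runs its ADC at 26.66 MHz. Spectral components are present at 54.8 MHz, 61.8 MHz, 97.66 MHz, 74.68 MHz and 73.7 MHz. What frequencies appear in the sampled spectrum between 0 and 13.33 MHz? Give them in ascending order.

fs/2 = 13.33 MHz.
54.8 MHz mod fs = 1.48 MHz.
1.48 MHz ≤ fs/2 = 13.33 MHz, appears at 1.48 MHz.
61.8 MHz mod fs = 8.48 MHz.
8.48 MHz ≤ fs/2 = 13.33 MHz, appears at 8.48 MHz.
97.66 MHz mod fs = 17.68 MHz.
17.68 MHz > fs/2 = 13.33 MHz, folds to fs − 17.68 MHz = 8.98 MHz.
74.68 MHz mod fs = 21.36 MHz.
21.36 MHz > fs/2 = 13.33 MHz, folds to fs − 21.36 MHz = 5.3 MHz.
73.7 MHz mod fs = 20.38 MHz.
20.38 MHz > fs/2 = 13.33 MHz, folds to fs − 20.38 MHz = 6.28 MHz.
Distinct values: {1.48 MHz, 5.3 MHz, 6.28 MHz, 8.48 MHz, 8.98 MHz}.

1.48 MHz, 5.3 MHz, 6.28 MHz, 8.48 MHz, 8.98 MHz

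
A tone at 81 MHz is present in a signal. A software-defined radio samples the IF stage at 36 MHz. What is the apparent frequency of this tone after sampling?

9 MHz

81 MHz mod fs = 9 MHz.
9 MHz ≤ fs/2 = 18 MHz, appears at 9 MHz.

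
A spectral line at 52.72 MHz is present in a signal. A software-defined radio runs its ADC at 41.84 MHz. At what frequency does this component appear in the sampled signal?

10.88 MHz

52.72 MHz mod fs = 10.88 MHz.
10.88 MHz ≤ fs/2 = 20.92 MHz, appears at 10.88 MHz.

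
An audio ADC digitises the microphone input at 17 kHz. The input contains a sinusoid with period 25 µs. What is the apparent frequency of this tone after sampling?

6 kHz

T = 25 µs → f = 1/T = 40 kHz.
40 kHz mod fs = 6 kHz.
6 kHz ≤ fs/2 = 8.5 kHz, appears at 6 kHz.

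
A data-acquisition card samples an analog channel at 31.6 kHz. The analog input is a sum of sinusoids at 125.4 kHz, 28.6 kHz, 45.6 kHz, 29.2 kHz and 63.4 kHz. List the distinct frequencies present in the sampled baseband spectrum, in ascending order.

0.2 kHz, 1 kHz, 2.4 kHz, 3 kHz, 14 kHz

fs/2 = 15.8 kHz.
125.4 kHz mod fs = 30.6 kHz.
30.6 kHz > fs/2 = 15.8 kHz, folds to fs − 30.6 kHz = 1 kHz.
28.6 kHz > fs/2 = 15.8 kHz, folds to fs − 28.6 kHz = 3 kHz.
45.6 kHz mod fs = 14 kHz.
14 kHz ≤ fs/2 = 15.8 kHz, appears at 14 kHz.
29.2 kHz > fs/2 = 15.8 kHz, folds to fs − 29.2 kHz = 2.4 kHz.
63.4 kHz mod fs = 0.2 kHz.
0.2 kHz ≤ fs/2 = 15.8 kHz, appears at 0.2 kHz.
Distinct values: {0.2 kHz, 1 kHz, 2.4 kHz, 3 kHz, 14 kHz}.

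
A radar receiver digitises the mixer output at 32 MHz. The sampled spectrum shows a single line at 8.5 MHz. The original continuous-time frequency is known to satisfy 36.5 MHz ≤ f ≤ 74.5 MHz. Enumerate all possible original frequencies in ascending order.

Frequencies that alias to 8.5 MHz are k·fs ± 8.5 MHz for integer k ≥ 0.
k=0: 8.5 MHz.
k=1: 23.5 MHz, 40.5 MHz.
k=2: 55.5 MHz, 72.5 MHz.
k=3: 87.5 MHz, 104.5 MHz.
Within [36.5 MHz, 74.5 MHz]: 40.5 MHz, 55.5 MHz, 72.5 MHz.

40.5 MHz, 55.5 MHz, 72.5 MHz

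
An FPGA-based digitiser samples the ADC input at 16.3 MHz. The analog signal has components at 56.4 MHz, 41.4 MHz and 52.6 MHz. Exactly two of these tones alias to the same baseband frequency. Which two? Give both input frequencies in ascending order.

fs/2 = 8.15 MHz.
56.4 MHz mod fs = 7.5 MHz.
7.5 MHz ≤ fs/2 = 8.15 MHz, appears at 7.5 MHz.
41.4 MHz mod fs = 8.8 MHz.
8.8 MHz > fs/2 = 8.15 MHz, folds to fs − 8.8 MHz = 7.5 MHz.
52.6 MHz mod fs = 3.7 MHz.
3.7 MHz ≤ fs/2 = 8.15 MHz, appears at 3.7 MHz.
41.4 MHz and 56.4 MHz both map to 7.5 MHz.

41.4 MHz, 56.4 MHz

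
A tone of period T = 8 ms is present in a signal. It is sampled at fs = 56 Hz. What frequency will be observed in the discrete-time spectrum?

T = 8 ms → f = 1/T = 125 Hz.
125 Hz mod fs = 13 Hz.
13 Hz ≤ fs/2 = 28 Hz, appears at 13 Hz.

13 Hz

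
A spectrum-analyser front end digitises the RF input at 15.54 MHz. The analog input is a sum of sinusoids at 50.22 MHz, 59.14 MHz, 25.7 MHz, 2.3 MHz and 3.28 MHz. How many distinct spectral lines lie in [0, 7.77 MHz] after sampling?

fs/2 = 7.77 MHz.
50.22 MHz mod fs = 3.6 MHz.
3.6 MHz ≤ fs/2 = 7.77 MHz, appears at 3.6 MHz.
59.14 MHz mod fs = 12.52 MHz.
12.52 MHz > fs/2 = 7.77 MHz, folds to fs − 12.52 MHz = 3.02 MHz.
25.7 MHz mod fs = 10.16 MHz.
10.16 MHz > fs/2 = 7.77 MHz, folds to fs − 10.16 MHz = 5.38 MHz.
2.3 MHz ≤ fs/2 = 7.77 MHz, passes unchanged.
3.28 MHz ≤ fs/2 = 7.77 MHz, passes unchanged.
Distinct values: {2.3 MHz, 3.02 MHz, 3.28 MHz, 3.6 MHz, 5.38 MHz} → 5.

5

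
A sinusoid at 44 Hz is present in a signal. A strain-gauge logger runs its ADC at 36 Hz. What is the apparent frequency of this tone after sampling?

8 Hz

44 Hz mod fs = 8 Hz.
8 Hz ≤ fs/2 = 18 Hz, appears at 8 Hz.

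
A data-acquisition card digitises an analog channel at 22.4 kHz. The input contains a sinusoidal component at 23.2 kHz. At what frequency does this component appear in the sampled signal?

23.2 kHz mod fs = 0.8 kHz.
0.8 kHz ≤ fs/2 = 11.2 kHz, appears at 0.8 kHz.

0.8 kHz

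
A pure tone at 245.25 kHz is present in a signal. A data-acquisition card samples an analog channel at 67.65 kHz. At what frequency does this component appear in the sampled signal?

245.25 kHz mod fs = 42.3 kHz.
42.3 kHz > fs/2 = 33.825 kHz, folds to fs − 42.3 kHz = 25.35 kHz.

25.35 kHz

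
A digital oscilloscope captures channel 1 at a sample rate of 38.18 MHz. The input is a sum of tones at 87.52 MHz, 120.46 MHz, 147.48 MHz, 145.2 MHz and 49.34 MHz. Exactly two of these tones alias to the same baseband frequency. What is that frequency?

fs/2 = 19.09 MHz.
87.52 MHz mod fs = 11.16 MHz.
11.16 MHz ≤ fs/2 = 19.09 MHz, appears at 11.16 MHz.
120.46 MHz mod fs = 5.92 MHz.
5.92 MHz ≤ fs/2 = 19.09 MHz, appears at 5.92 MHz.
147.48 MHz mod fs = 32.94 MHz.
32.94 MHz > fs/2 = 19.09 MHz, folds to fs − 32.94 MHz = 5.24 MHz.
145.2 MHz mod fs = 30.66 MHz.
30.66 MHz > fs/2 = 19.09 MHz, folds to fs − 30.66 MHz = 7.52 MHz.
49.34 MHz mod fs = 11.16 MHz.
11.16 MHz ≤ fs/2 = 19.09 MHz, appears at 11.16 MHz.
49.34 MHz and 87.52 MHz both map to 11.16 MHz.

11.16 MHz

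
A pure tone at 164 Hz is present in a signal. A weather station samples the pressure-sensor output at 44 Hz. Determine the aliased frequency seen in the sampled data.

12 Hz

164 Hz mod fs = 32 Hz.
32 Hz > fs/2 = 22 Hz, folds to fs − 32 Hz = 12 Hz.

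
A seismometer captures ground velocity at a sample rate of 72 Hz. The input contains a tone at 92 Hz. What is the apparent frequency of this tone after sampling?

92 Hz mod fs = 20 Hz.
20 Hz ≤ fs/2 = 36 Hz, appears at 20 Hz.

20 Hz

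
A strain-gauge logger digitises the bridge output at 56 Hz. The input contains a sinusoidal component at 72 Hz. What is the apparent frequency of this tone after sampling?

16 Hz

72 Hz mod fs = 16 Hz.
16 Hz ≤ fs/2 = 28 Hz, appears at 16 Hz.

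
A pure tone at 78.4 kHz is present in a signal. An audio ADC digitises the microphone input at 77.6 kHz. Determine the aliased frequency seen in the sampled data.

0.8 kHz

78.4 kHz mod fs = 0.8 kHz.
0.8 kHz ≤ fs/2 = 38.8 kHz, appears at 0.8 kHz.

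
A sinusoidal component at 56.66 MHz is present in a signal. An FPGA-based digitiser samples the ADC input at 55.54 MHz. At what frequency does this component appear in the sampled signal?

56.66 MHz mod fs = 1.12 MHz.
1.12 MHz ≤ fs/2 = 27.77 MHz, appears at 1.12 MHz.

1.12 MHz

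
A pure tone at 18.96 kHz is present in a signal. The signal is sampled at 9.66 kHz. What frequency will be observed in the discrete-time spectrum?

0.36 kHz

18.96 kHz mod fs = 9.3 kHz.
9.3 kHz > fs/2 = 4.83 kHz, folds to fs − 9.3 kHz = 0.36 kHz.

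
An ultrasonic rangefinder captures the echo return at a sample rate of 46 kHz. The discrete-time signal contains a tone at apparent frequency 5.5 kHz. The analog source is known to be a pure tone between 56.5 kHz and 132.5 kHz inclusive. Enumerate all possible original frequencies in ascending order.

Frequencies that alias to 5.5 kHz are k·fs ± 5.5 kHz for integer k ≥ 0.
k=0: 5.5 kHz.
k=1: 40.5 kHz, 51.5 kHz.
k=2: 86.5 kHz, 97.5 kHz.
k=3: 132.5 kHz, 143.5 kHz.
k=4: 178.5 kHz, 189.5 kHz.
Within [56.5 kHz, 132.5 kHz]: 86.5 kHz, 97.5 kHz, 132.5 kHz.

86.5 kHz, 97.5 kHz, 132.5 kHz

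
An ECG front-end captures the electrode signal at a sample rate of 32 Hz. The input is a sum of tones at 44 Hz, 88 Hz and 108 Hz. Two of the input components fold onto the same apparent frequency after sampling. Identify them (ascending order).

44 Hz, 108 Hz

fs/2 = 16 Hz.
44 Hz mod fs = 12 Hz.
12 Hz ≤ fs/2 = 16 Hz, appears at 12 Hz.
88 Hz mod fs = 24 Hz.
24 Hz > fs/2 = 16 Hz, folds to fs − 24 Hz = 8 Hz.
108 Hz mod fs = 12 Hz.
12 Hz ≤ fs/2 = 16 Hz, appears at 12 Hz.
44 Hz and 108 Hz both map to 12 Hz.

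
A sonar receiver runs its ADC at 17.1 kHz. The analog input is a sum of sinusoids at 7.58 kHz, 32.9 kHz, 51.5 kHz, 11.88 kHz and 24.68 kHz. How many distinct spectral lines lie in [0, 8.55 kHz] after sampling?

fs/2 = 8.55 kHz.
7.58 kHz ≤ fs/2 = 8.55 kHz, passes unchanged.
32.9 kHz mod fs = 15.8 kHz.
15.8 kHz > fs/2 = 8.55 kHz, folds to fs − 15.8 kHz = 1.3 kHz.
51.5 kHz mod fs = 0.2 kHz.
0.2 kHz ≤ fs/2 = 8.55 kHz, appears at 0.2 kHz.
11.88 kHz > fs/2 = 8.55 kHz, folds to fs − 11.88 kHz = 5.22 kHz.
24.68 kHz mod fs = 7.58 kHz.
7.58 kHz ≤ fs/2 = 8.55 kHz, appears at 7.58 kHz.
Distinct values: {0.2 kHz, 1.3 kHz, 5.22 kHz, 7.58 kHz} → 4.

4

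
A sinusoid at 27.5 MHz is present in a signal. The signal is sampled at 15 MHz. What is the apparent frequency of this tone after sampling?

2.5 MHz

27.5 MHz mod fs = 12.5 MHz.
12.5 MHz > fs/2 = 7.5 MHz, folds to fs − 12.5 MHz = 2.5 MHz.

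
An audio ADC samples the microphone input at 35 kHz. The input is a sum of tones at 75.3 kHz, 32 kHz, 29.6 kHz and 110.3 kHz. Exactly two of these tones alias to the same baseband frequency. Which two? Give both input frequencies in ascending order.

fs/2 = 17.5 kHz.
75.3 kHz mod fs = 5.3 kHz.
5.3 kHz ≤ fs/2 = 17.5 kHz, appears at 5.3 kHz.
32 kHz > fs/2 = 17.5 kHz, folds to fs − 32 kHz = 3 kHz.
29.6 kHz > fs/2 = 17.5 kHz, folds to fs − 29.6 kHz = 5.4 kHz.
110.3 kHz mod fs = 5.3 kHz.
5.3 kHz ≤ fs/2 = 17.5 kHz, appears at 5.3 kHz.
75.3 kHz and 110.3 kHz both map to 5.3 kHz.

75.3 kHz, 110.3 kHz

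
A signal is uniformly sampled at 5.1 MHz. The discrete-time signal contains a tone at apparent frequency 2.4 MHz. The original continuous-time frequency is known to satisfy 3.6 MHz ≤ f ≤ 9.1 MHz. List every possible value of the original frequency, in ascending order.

Frequencies that alias to 2.4 MHz are k·fs ± 2.4 MHz for integer k ≥ 0.
k=0: 2.4 MHz.
k=1: 2.7 MHz, 7.5 MHz.
k=2: 7.8 MHz, 12.6 MHz.
k=3: 12.9 MHz, 17.7 MHz.
Within [3.6 MHz, 9.1 MHz]: 7.5 MHz, 7.8 MHz.

7.5 MHz, 7.8 MHz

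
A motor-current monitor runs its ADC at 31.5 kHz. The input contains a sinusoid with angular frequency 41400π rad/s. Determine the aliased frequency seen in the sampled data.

ω = 41400π rad/s → f = ω/(2π) = 20700 Hz = 20.7 kHz.
20.7 kHz > fs/2 = 15.75 kHz, folds to fs − 20.7 kHz = 10.8 kHz.

10.8 kHz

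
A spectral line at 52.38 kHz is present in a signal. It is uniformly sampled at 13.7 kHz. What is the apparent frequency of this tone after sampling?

52.38 kHz mod fs = 11.28 kHz.
11.28 kHz > fs/2 = 6.85 kHz, folds to fs − 11.28 kHz = 2.42 kHz.

2.42 kHz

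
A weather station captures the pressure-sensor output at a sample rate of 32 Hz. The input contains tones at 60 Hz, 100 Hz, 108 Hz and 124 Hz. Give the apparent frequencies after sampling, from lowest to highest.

4 Hz, 12 Hz

fs/2 = 16 Hz.
60 Hz mod fs = 28 Hz.
28 Hz > fs/2 = 16 Hz, folds to fs − 28 Hz = 4 Hz.
100 Hz mod fs = 4 Hz.
4 Hz ≤ fs/2 = 16 Hz, appears at 4 Hz.
108 Hz mod fs = 12 Hz.
12 Hz ≤ fs/2 = 16 Hz, appears at 12 Hz.
124 Hz mod fs = 28 Hz.
28 Hz > fs/2 = 16 Hz, folds to fs − 28 Hz = 4 Hz.
Distinct values: {4 Hz, 12 Hz}.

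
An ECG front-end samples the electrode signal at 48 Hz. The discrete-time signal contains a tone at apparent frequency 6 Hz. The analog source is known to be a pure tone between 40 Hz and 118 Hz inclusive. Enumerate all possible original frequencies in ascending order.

Frequencies that alias to 6 Hz are k·fs ± 6 Hz for integer k ≥ 0.
k=0: 6 Hz.
k=1: 42 Hz, 54 Hz.
k=2: 90 Hz, 102 Hz.
k=3: 138 Hz, 150 Hz.
Within [40 Hz, 118 Hz]: 42 Hz, 54 Hz, 90 Hz, 102 Hz.

42 Hz, 54 Hz, 90 Hz, 102 Hz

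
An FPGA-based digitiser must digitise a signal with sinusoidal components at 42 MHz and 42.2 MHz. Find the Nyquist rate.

Highest-frequency component: 42.2 MHz.
Nyquist rate = 2 × 42.2 MHz = 84.4 MHz.

84.4 MHz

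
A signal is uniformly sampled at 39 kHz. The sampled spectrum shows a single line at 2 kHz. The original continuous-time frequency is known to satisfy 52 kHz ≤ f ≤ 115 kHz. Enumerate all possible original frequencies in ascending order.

Frequencies that alias to 2 kHz are k·fs ± 2 kHz for integer k ≥ 0.
k=0: 2 kHz.
k=1: 37 kHz, 41 kHz.
k=2: 76 kHz, 80 kHz.
k=3: 115 kHz, 119 kHz.
k=4: 154 kHz, 158 kHz.
Within [52 kHz, 115 kHz]: 76 kHz, 80 kHz, 115 kHz.

76 kHz, 80 kHz, 115 kHz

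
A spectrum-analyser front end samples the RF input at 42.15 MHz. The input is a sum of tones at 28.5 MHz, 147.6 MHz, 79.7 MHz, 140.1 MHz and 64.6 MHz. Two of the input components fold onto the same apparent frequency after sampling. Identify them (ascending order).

28.5 MHz, 140.1 MHz

fs/2 = 21.075 MHz.
28.5 MHz > fs/2 = 21.075 MHz, folds to fs − 28.5 MHz = 13.65 MHz.
147.6 MHz mod fs = 21.15 MHz.
21.15 MHz > fs/2 = 21.075 MHz, folds to fs − 21.15 MHz = 21 MHz.
79.7 MHz mod fs = 37.55 MHz.
37.55 MHz > fs/2 = 21.075 MHz, folds to fs − 37.55 MHz = 4.6 MHz.
140.1 MHz mod fs = 13.65 MHz.
13.65 MHz ≤ fs/2 = 21.075 MHz, appears at 13.65 MHz.
64.6 MHz mod fs = 22.45 MHz.
22.45 MHz > fs/2 = 21.075 MHz, folds to fs − 22.45 MHz = 19.7 MHz.
28.5 MHz and 140.1 MHz both map to 13.65 MHz.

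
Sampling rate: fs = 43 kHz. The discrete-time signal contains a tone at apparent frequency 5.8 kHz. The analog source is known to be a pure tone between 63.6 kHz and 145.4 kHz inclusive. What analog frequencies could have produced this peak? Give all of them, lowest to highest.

Frequencies that alias to 5.8 kHz are k·fs ± 5.8 kHz for integer k ≥ 0.
k=0: 5.8 kHz.
k=1: 37.2 kHz, 48.8 kHz.
k=2: 80.2 kHz, 91.8 kHz.
k=3: 123.2 kHz, 134.8 kHz.
k=4: 166.2 kHz, 177.8 kHz.
Within [63.6 kHz, 145.4 kHz]: 80.2 kHz, 91.8 kHz, 123.2 kHz, 134.8 kHz.

80.2 kHz, 91.8 kHz, 123.2 kHz, 134.8 kHz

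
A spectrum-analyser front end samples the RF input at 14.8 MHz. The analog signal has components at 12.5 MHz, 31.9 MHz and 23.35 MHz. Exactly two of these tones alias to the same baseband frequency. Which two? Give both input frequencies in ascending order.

fs/2 = 7.4 MHz.
12.5 MHz > fs/2 = 7.4 MHz, folds to fs − 12.5 MHz = 2.3 MHz.
31.9 MHz mod fs = 2.3 MHz.
2.3 MHz ≤ fs/2 = 7.4 MHz, appears at 2.3 MHz.
23.35 MHz mod fs = 8.55 MHz.
8.55 MHz > fs/2 = 7.4 MHz, folds to fs − 8.55 MHz = 6.25 MHz.
12.5 MHz and 31.9 MHz both map to 2.3 MHz.

12.5 MHz, 31.9 MHz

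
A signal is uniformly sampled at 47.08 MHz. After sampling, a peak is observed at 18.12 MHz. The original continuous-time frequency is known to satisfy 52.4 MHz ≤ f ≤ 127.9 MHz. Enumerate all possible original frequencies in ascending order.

Frequencies that alias to 18.12 MHz are k·fs ± 18.12 MHz for integer k ≥ 0.
k=0: 18.12 MHz.
k=1: 28.96 MHz, 65.2 MHz.
k=2: 76.04 MHz, 112.28 MHz.
k=3: 123.12 MHz, 159.36 MHz.
k=4: 170.2 MHz, 206.44 MHz.
Within [52.4 MHz, 127.9 MHz]: 65.2 MHz, 76.04 MHz, 112.28 MHz, 123.12 MHz.

65.2 MHz, 76.04 MHz, 112.28 MHz, 123.12 MHz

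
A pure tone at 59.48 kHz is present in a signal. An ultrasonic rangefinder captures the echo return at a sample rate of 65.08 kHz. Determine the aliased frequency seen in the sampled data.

5.6 kHz

59.48 kHz > fs/2 = 32.54 kHz, folds to fs − 59.48 kHz = 5.6 kHz.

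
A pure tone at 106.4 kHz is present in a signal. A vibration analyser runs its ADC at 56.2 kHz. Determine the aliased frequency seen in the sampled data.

106.4 kHz mod fs = 50.2 kHz.
50.2 kHz > fs/2 = 28.1 kHz, folds to fs − 50.2 kHz = 6 kHz.

6 kHz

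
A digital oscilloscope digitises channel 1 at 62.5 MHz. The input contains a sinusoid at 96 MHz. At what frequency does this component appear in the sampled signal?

96 MHz mod fs = 33.5 MHz.
33.5 MHz > fs/2 = 31.25 MHz, folds to fs − 33.5 MHz = 29 MHz.

29 MHz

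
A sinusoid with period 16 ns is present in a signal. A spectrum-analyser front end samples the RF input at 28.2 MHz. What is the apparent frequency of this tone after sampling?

6.1 MHz

T = 16 ns → f = 1/T = 62.5 MHz.
62.5 MHz mod fs = 6.1 MHz.
6.1 MHz ≤ fs/2 = 14.1 MHz, appears at 6.1 MHz.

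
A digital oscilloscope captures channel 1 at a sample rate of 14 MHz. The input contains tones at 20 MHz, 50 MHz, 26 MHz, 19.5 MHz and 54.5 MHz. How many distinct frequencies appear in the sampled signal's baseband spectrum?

fs/2 = 7 MHz.
20 MHz mod fs = 6 MHz.
6 MHz ≤ fs/2 = 7 MHz, appears at 6 MHz.
50 MHz mod fs = 8 MHz.
8 MHz > fs/2 = 7 MHz, folds to fs − 8 MHz = 6 MHz.
26 MHz mod fs = 12 MHz.
12 MHz > fs/2 = 7 MHz, folds to fs − 12 MHz = 2 MHz.
19.5 MHz mod fs = 5.5 MHz.
5.5 MHz ≤ fs/2 = 7 MHz, appears at 5.5 MHz.
54.5 MHz mod fs = 12.5 MHz.
12.5 MHz > fs/2 = 7 MHz, folds to fs − 12.5 MHz = 1.5 MHz.
Distinct values: {1.5 MHz, 2 MHz, 5.5 MHz, 6 MHz} → 4.

4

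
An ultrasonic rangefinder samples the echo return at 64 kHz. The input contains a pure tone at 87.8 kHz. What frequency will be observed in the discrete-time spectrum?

87.8 kHz mod fs = 23.8 kHz.
23.8 kHz ≤ fs/2 = 32 kHz, appears at 23.8 kHz.

23.8 kHz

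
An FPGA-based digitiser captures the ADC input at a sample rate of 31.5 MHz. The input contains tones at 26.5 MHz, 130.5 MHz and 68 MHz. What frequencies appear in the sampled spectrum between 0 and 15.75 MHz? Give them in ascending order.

4.5 MHz, 5 MHz

fs/2 = 15.75 MHz.
26.5 MHz > fs/2 = 15.75 MHz, folds to fs − 26.5 MHz = 5 MHz.
130.5 MHz mod fs = 4.5 MHz.
4.5 MHz ≤ fs/2 = 15.75 MHz, appears at 4.5 MHz.
68 MHz mod fs = 5 MHz.
5 MHz ≤ fs/2 = 15.75 MHz, appears at 5 MHz.
Distinct values: {4.5 MHz, 5 MHz}.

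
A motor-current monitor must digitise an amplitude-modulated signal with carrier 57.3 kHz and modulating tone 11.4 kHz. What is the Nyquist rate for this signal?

137.4 kHz

AM sidebands sit at fc ± fm = 45.9 kHz and 68.7 kHz.
Highest-frequency component: 68.7 kHz.
Nyquist rate = 2 × 68.7 kHz = 137.4 kHz.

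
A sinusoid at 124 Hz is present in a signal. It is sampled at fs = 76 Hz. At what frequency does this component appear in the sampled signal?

124 Hz mod fs = 48 Hz.
48 Hz > fs/2 = 38 Hz, folds to fs − 48 Hz = 28 Hz.

28 Hz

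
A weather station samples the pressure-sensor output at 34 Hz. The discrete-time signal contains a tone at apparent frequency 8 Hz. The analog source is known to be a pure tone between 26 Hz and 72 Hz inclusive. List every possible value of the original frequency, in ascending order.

Frequencies that alias to 8 Hz are k·fs ± 8 Hz for integer k ≥ 0.
k=0: 8 Hz.
k=1: 26 Hz, 42 Hz.
k=2: 60 Hz, 76 Hz.
k=3: 94 Hz, 110 Hz.
Within [26 Hz, 72 Hz]: 26 Hz, 42 Hz, 60 Hz.

26 Hz, 42 Hz, 60 Hz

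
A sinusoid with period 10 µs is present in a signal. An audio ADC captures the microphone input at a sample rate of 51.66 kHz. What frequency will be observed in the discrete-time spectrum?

3.32 kHz

T = 10 µs → f = 1/T = 100 kHz.
100 kHz mod fs = 48.34 kHz.
48.34 kHz > fs/2 = 25.83 kHz, folds to fs − 48.34 kHz = 3.32 kHz.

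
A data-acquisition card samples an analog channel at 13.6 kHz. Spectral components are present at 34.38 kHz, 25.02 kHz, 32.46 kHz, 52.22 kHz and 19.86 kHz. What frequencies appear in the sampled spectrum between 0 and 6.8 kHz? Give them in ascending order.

2.18 kHz, 5.26 kHz, 6.26 kHz, 6.42 kHz

fs/2 = 6.8 kHz.
34.38 kHz mod fs = 7.18 kHz.
7.18 kHz > fs/2 = 6.8 kHz, folds to fs − 7.18 kHz = 6.42 kHz.
25.02 kHz mod fs = 11.42 kHz.
11.42 kHz > fs/2 = 6.8 kHz, folds to fs − 11.42 kHz = 2.18 kHz.
32.46 kHz mod fs = 5.26 kHz.
5.26 kHz ≤ fs/2 = 6.8 kHz, appears at 5.26 kHz.
52.22 kHz mod fs = 11.42 kHz.
11.42 kHz > fs/2 = 6.8 kHz, folds to fs − 11.42 kHz = 2.18 kHz.
19.86 kHz mod fs = 6.26 kHz.
6.26 kHz ≤ fs/2 = 6.8 kHz, appears at 6.26 kHz.
Distinct values: {2.18 kHz, 5.26 kHz, 6.26 kHz, 6.42 kHz}.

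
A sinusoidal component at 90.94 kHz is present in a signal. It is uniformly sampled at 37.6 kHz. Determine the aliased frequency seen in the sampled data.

15.74 kHz

90.94 kHz mod fs = 15.74 kHz.
15.74 kHz ≤ fs/2 = 18.8 kHz, appears at 15.74 kHz.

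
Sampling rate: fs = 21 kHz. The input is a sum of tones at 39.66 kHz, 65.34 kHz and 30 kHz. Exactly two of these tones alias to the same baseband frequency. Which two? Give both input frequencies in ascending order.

fs/2 = 10.5 kHz.
39.66 kHz mod fs = 18.66 kHz.
18.66 kHz > fs/2 = 10.5 kHz, folds to fs − 18.66 kHz = 2.34 kHz.
65.34 kHz mod fs = 2.34 kHz.
2.34 kHz ≤ fs/2 = 10.5 kHz, appears at 2.34 kHz.
30 kHz mod fs = 9 kHz.
9 kHz ≤ fs/2 = 10.5 kHz, appears at 9 kHz.
39.66 kHz and 65.34 kHz both map to 2.34 kHz.

39.66 kHz, 65.34 kHz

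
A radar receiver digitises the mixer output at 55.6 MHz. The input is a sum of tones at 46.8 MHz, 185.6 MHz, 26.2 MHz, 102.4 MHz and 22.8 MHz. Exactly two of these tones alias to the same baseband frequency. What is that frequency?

fs/2 = 27.8 MHz.
46.8 MHz > fs/2 = 27.8 MHz, folds to fs − 46.8 MHz = 8.8 MHz.
185.6 MHz mod fs = 18.8 MHz.
18.8 MHz ≤ fs/2 = 27.8 MHz, appears at 18.8 MHz.
26.2 MHz ≤ fs/2 = 27.8 MHz, passes unchanged.
102.4 MHz mod fs = 46.8 MHz.
46.8 MHz > fs/2 = 27.8 MHz, folds to fs − 46.8 MHz = 8.8 MHz.
22.8 MHz ≤ fs/2 = 27.8 MHz, passes unchanged.
46.8 MHz and 102.4 MHz both map to 8.8 MHz.

8.8 MHz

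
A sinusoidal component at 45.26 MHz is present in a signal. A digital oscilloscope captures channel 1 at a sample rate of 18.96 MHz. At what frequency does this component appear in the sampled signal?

45.26 MHz mod fs = 7.34 MHz.
7.34 MHz ≤ fs/2 = 9.48 MHz, appears at 7.34 MHz.

7.34 MHz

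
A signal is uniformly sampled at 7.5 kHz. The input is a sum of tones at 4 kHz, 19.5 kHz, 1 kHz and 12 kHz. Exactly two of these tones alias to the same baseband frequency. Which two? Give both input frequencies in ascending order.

12 kHz, 19.5 kHz

fs/2 = 3.75 kHz.
4 kHz > fs/2 = 3.75 kHz, folds to fs − 4 kHz = 3.5 kHz.
19.5 kHz mod fs = 4.5 kHz.
4.5 kHz > fs/2 = 3.75 kHz, folds to fs − 4.5 kHz = 3 kHz.
1 kHz ≤ fs/2 = 3.75 kHz, passes unchanged.
12 kHz mod fs = 4.5 kHz.
4.5 kHz > fs/2 = 3.75 kHz, folds to fs − 4.5 kHz = 3 kHz.
12 kHz and 19.5 kHz both map to 3 kHz.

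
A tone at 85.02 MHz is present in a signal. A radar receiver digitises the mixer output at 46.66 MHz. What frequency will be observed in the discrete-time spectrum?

85.02 MHz mod fs = 38.36 MHz.
38.36 MHz > fs/2 = 23.33 MHz, folds to fs − 38.36 MHz = 8.3 MHz.

8.3 MHz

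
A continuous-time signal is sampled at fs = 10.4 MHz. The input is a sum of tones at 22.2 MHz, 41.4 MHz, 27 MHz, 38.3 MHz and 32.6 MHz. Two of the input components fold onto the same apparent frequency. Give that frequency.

fs/2 = 5.2 MHz.
22.2 MHz mod fs = 1.4 MHz.
1.4 MHz ≤ fs/2 = 5.2 MHz, appears at 1.4 MHz.
41.4 MHz mod fs = 10.2 MHz.
10.2 MHz > fs/2 = 5.2 MHz, folds to fs − 10.2 MHz = 0.2 MHz.
27 MHz mod fs = 6.2 MHz.
6.2 MHz > fs/2 = 5.2 MHz, folds to fs − 6.2 MHz = 4.2 MHz.
38.3 MHz mod fs = 7.1 MHz.
7.1 MHz > fs/2 = 5.2 MHz, folds to fs − 7.1 MHz = 3.3 MHz.
32.6 MHz mod fs = 1.4 MHz.
1.4 MHz ≤ fs/2 = 5.2 MHz, appears at 1.4 MHz.
22.2 MHz and 32.6 MHz both map to 1.4 MHz.

1.4 MHz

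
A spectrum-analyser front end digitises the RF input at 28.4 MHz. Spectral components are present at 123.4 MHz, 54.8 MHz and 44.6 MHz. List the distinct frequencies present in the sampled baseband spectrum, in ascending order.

2 MHz, 9.8 MHz, 12.2 MHz

fs/2 = 14.2 MHz.
123.4 MHz mod fs = 9.8 MHz.
9.8 MHz ≤ fs/2 = 14.2 MHz, appears at 9.8 MHz.
54.8 MHz mod fs = 26.4 MHz.
26.4 MHz > fs/2 = 14.2 MHz, folds to fs − 26.4 MHz = 2 MHz.
44.6 MHz mod fs = 16.2 MHz.
16.2 MHz > fs/2 = 14.2 MHz, folds to fs − 16.2 MHz = 12.2 MHz.
Distinct values: {2 MHz, 9.8 MHz, 12.2 MHz}.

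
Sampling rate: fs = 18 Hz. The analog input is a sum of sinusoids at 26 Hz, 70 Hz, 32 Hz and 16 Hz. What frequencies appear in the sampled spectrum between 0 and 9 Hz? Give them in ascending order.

fs/2 = 9 Hz.
26 Hz mod fs = 8 Hz.
8 Hz ≤ fs/2 = 9 Hz, appears at 8 Hz.
70 Hz mod fs = 16 Hz.
16 Hz > fs/2 = 9 Hz, folds to fs − 16 Hz = 2 Hz.
32 Hz mod fs = 14 Hz.
14 Hz > fs/2 = 9 Hz, folds to fs − 14 Hz = 4 Hz.
16 Hz > fs/2 = 9 Hz, folds to fs − 16 Hz = 2 Hz.
Distinct values: {2 Hz, 4 Hz, 8 Hz}.

2 Hz, 4 Hz, 8 Hz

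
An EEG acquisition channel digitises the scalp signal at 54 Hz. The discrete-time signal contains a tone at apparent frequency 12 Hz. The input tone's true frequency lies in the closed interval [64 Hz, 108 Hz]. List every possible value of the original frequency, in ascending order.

Frequencies that alias to 12 Hz are k·fs ± 12 Hz for integer k ≥ 0.
k=0: 12 Hz.
k=1: 42 Hz, 66 Hz.
k=2: 96 Hz, 120 Hz.
k=3: 150 Hz, 174 Hz.
Within [64 Hz, 108 Hz]: 66 Hz, 96 Hz.

66 Hz, 96 Hz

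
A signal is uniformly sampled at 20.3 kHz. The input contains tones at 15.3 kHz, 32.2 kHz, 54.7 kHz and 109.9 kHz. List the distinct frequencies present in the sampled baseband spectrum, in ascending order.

5 kHz, 6.2 kHz, 8.4 kHz

fs/2 = 10.15 kHz.
15.3 kHz > fs/2 = 10.15 kHz, folds to fs − 15.3 kHz = 5 kHz.
32.2 kHz mod fs = 11.9 kHz.
11.9 kHz > fs/2 = 10.15 kHz, folds to fs − 11.9 kHz = 8.4 kHz.
54.7 kHz mod fs = 14.1 kHz.
14.1 kHz > fs/2 = 10.15 kHz, folds to fs − 14.1 kHz = 6.2 kHz.
109.9 kHz mod fs = 8.4 kHz.
8.4 kHz ≤ fs/2 = 10.15 kHz, appears at 8.4 kHz.
Distinct values: {5 kHz, 6.2 kHz, 8.4 kHz}.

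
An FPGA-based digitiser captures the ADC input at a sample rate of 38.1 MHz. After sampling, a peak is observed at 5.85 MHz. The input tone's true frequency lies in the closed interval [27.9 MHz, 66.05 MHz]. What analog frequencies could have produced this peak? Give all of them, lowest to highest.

32.25 MHz, 43.95 MHz

Frequencies that alias to 5.85 MHz are k·fs ± 5.85 MHz for integer k ≥ 0.
k=0: 5.85 MHz.
k=1: 32.25 MHz, 43.95 MHz.
k=2: 70.35 MHz, 82.05 MHz.
Within [27.9 MHz, 66.05 MHz]: 32.25 MHz, 43.95 MHz.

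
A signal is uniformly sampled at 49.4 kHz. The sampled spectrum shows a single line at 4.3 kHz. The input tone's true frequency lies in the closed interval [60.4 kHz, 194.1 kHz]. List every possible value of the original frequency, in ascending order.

Frequencies that alias to 4.3 kHz are k·fs ± 4.3 kHz for integer k ≥ 0.
k=0: 4.3 kHz.
k=1: 45.1 kHz, 53.7 kHz.
k=2: 94.5 kHz, 103.1 kHz.
k=3: 143.9 kHz, 152.5 kHz.
k=4: 193.3 kHz, 201.9 kHz.
k=5: 242.7 kHz, 251.3 kHz.
Within [60.4 kHz, 194.1 kHz]: 94.5 kHz, 103.1 kHz, 143.9 kHz, 152.5 kHz, 193.3 kHz.

94.5 kHz, 103.1 kHz, 143.9 kHz, 152.5 kHz, 193.3 kHz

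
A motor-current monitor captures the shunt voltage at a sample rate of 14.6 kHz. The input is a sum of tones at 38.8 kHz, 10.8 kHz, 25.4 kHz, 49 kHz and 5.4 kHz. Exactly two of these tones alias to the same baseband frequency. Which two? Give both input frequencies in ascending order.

fs/2 = 7.3 kHz.
38.8 kHz mod fs = 9.6 kHz.
9.6 kHz > fs/2 = 7.3 kHz, folds to fs − 9.6 kHz = 5 kHz.
10.8 kHz > fs/2 = 7.3 kHz, folds to fs − 10.8 kHz = 3.8 kHz.
25.4 kHz mod fs = 10.8 kHz.
10.8 kHz > fs/2 = 7.3 kHz, folds to fs − 10.8 kHz = 3.8 kHz.
49 kHz mod fs = 5.2 kHz.
5.2 kHz ≤ fs/2 = 7.3 kHz, appears at 5.2 kHz.
5.4 kHz ≤ fs/2 = 7.3 kHz, passes unchanged.
10.8 kHz and 25.4 kHz both map to 3.8 kHz.

10.8 kHz, 25.4 kHz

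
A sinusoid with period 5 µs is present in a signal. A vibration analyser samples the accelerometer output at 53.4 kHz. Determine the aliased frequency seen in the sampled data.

T = 5 µs → f = 1/T = 200 kHz.
200 kHz mod fs = 39.8 kHz.
39.8 kHz > fs/2 = 26.7 kHz, folds to fs − 39.8 kHz = 13.6 kHz.

13.6 kHz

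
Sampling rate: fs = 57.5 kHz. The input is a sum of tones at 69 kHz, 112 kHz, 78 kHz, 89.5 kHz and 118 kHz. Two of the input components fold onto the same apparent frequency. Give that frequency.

fs/2 = 28.75 kHz.
69 kHz mod fs = 11.5 kHz.
11.5 kHz ≤ fs/2 = 28.75 kHz, appears at 11.5 kHz.
112 kHz mod fs = 54.5 kHz.
54.5 kHz > fs/2 = 28.75 kHz, folds to fs − 54.5 kHz = 3 kHz.
78 kHz mod fs = 20.5 kHz.
20.5 kHz ≤ fs/2 = 28.75 kHz, appears at 20.5 kHz.
89.5 kHz mod fs = 32 kHz.
32 kHz > fs/2 = 28.75 kHz, folds to fs − 32 kHz = 25.5 kHz.
118 kHz mod fs = 3 kHz.
3 kHz ≤ fs/2 = 28.75 kHz, appears at 3 kHz.
112 kHz and 118 kHz both map to 3 kHz.

3 kHz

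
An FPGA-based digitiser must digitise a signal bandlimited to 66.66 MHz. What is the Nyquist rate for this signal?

133.32 MHz

Nyquist rate = 2 × 66.66 MHz = 133.32 MHz.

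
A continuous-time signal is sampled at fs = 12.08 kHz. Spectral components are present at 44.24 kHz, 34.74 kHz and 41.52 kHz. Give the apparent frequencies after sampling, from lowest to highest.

fs/2 = 6.04 kHz.
44.24 kHz mod fs = 8 kHz.
8 kHz > fs/2 = 6.04 kHz, folds to fs − 8 kHz = 4.08 kHz.
34.74 kHz mod fs = 10.58 kHz.
10.58 kHz > fs/2 = 6.04 kHz, folds to fs − 10.58 kHz = 1.5 kHz.
41.52 kHz mod fs = 5.28 kHz.
5.28 kHz ≤ fs/2 = 6.04 kHz, appears at 5.28 kHz.
Distinct values: {1.5 kHz, 4.08 kHz, 5.28 kHz}.

1.5 kHz, 4.08 kHz, 5.28 kHz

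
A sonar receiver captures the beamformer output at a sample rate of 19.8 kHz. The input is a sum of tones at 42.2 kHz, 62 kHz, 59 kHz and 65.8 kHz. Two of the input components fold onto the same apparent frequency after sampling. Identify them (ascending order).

fs/2 = 9.9 kHz.
42.2 kHz mod fs = 2.6 kHz.
2.6 kHz ≤ fs/2 = 9.9 kHz, appears at 2.6 kHz.
62 kHz mod fs = 2.6 kHz.
2.6 kHz ≤ fs/2 = 9.9 kHz, appears at 2.6 kHz.
59 kHz mod fs = 19.4 kHz.
19.4 kHz > fs/2 = 9.9 kHz, folds to fs − 19.4 kHz = 0.4 kHz.
65.8 kHz mod fs = 6.4 kHz.
6.4 kHz ≤ fs/2 = 9.9 kHz, appears at 6.4 kHz.
42.2 kHz and 62 kHz both map to 2.6 kHz.

42.2 kHz, 62 kHz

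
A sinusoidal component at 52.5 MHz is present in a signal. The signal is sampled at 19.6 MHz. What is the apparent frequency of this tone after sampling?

52.5 MHz mod fs = 13.3 MHz.
13.3 MHz > fs/2 = 9.8 MHz, folds to fs − 13.3 MHz = 6.3 MHz.

6.3 MHz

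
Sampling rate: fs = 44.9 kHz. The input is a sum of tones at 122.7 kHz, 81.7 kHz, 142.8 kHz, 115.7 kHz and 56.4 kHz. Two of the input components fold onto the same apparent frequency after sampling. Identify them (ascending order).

fs/2 = 22.45 kHz.
122.7 kHz mod fs = 32.9 kHz.
32.9 kHz > fs/2 = 22.45 kHz, folds to fs − 32.9 kHz = 12 kHz.
81.7 kHz mod fs = 36.8 kHz.
36.8 kHz > fs/2 = 22.45 kHz, folds to fs − 36.8 kHz = 8.1 kHz.
142.8 kHz mod fs = 8.1 kHz.
8.1 kHz ≤ fs/2 = 22.45 kHz, appears at 8.1 kHz.
115.7 kHz mod fs = 25.9 kHz.
25.9 kHz > fs/2 = 22.45 kHz, folds to fs − 25.9 kHz = 19 kHz.
56.4 kHz mod fs = 11.5 kHz.
11.5 kHz ≤ fs/2 = 22.45 kHz, appears at 11.5 kHz.
81.7 kHz and 142.8 kHz both map to 8.1 kHz.

81.7 kHz, 142.8 kHz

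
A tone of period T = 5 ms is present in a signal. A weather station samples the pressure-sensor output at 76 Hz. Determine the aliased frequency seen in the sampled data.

28 Hz

T = 5 ms → f = 1/T = 200 Hz.
200 Hz mod fs = 48 Hz.
48 Hz > fs/2 = 38 Hz, folds to fs − 48 Hz = 28 Hz.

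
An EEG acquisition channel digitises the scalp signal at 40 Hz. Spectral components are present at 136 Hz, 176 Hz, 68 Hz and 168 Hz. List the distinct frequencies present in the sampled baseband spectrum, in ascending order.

fs/2 = 20 Hz.
136 Hz mod fs = 16 Hz.
16 Hz ≤ fs/2 = 20 Hz, appears at 16 Hz.
176 Hz mod fs = 16 Hz.
16 Hz ≤ fs/2 = 20 Hz, appears at 16 Hz.
68 Hz mod fs = 28 Hz.
28 Hz > fs/2 = 20 Hz, folds to fs − 28 Hz = 12 Hz.
168 Hz mod fs = 8 Hz.
8 Hz ≤ fs/2 = 20 Hz, appears at 8 Hz.
Distinct values: {8 Hz, 12 Hz, 16 Hz}.

8 Hz, 12 Hz, 16 Hz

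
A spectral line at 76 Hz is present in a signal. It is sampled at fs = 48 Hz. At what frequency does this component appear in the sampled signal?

20 Hz

76 Hz mod fs = 28 Hz.
28 Hz > fs/2 = 24 Hz, folds to fs − 28 Hz = 20 Hz.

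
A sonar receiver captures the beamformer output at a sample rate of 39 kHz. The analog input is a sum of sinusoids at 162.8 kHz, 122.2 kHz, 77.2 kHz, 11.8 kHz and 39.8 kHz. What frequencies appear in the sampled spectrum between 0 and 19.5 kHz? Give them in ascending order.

fs/2 = 19.5 kHz.
162.8 kHz mod fs = 6.8 kHz.
6.8 kHz ≤ fs/2 = 19.5 kHz, appears at 6.8 kHz.
122.2 kHz mod fs = 5.2 kHz.
5.2 kHz ≤ fs/2 = 19.5 kHz, appears at 5.2 kHz.
77.2 kHz mod fs = 38.2 kHz.
38.2 kHz > fs/2 = 19.5 kHz, folds to fs − 38.2 kHz = 0.8 kHz.
11.8 kHz ≤ fs/2 = 19.5 kHz, passes unchanged.
39.8 kHz mod fs = 0.8 kHz.
0.8 kHz ≤ fs/2 = 19.5 kHz, appears at 0.8 kHz.
Distinct values: {0.8 kHz, 5.2 kHz, 6.8 kHz, 11.8 kHz}.

0.8 kHz, 5.2 kHz, 6.8 kHz, 11.8 kHz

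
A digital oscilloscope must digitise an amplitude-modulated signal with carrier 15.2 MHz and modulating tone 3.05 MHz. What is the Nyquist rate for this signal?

36.5 MHz

AM sidebands sit at fc ± fm = 12.15 MHz and 18.25 MHz.
Highest-frequency component: 18.25 MHz.
Nyquist rate = 2 × 18.25 MHz = 36.5 MHz.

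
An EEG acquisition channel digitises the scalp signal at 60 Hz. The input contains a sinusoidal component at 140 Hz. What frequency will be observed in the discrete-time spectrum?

140 Hz mod fs = 20 Hz.
20 Hz ≤ fs/2 = 30 Hz, appears at 20 Hz.

20 Hz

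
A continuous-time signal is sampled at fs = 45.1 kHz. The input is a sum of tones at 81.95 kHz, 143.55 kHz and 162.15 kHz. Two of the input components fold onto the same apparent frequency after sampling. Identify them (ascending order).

81.95 kHz, 143.55 kHz

fs/2 = 22.55 kHz.
81.95 kHz mod fs = 36.85 kHz.
36.85 kHz > fs/2 = 22.55 kHz, folds to fs − 36.85 kHz = 8.25 kHz.
143.55 kHz mod fs = 8.25 kHz.
8.25 kHz ≤ fs/2 = 22.55 kHz, appears at 8.25 kHz.
162.15 kHz mod fs = 26.85 kHz.
26.85 kHz > fs/2 = 22.55 kHz, folds to fs − 26.85 kHz = 18.25 kHz.
81.95 kHz and 143.55 kHz both map to 8.25 kHz.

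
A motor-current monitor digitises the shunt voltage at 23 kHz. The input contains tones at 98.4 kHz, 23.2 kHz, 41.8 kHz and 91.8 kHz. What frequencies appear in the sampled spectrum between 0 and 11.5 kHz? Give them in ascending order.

fs/2 = 11.5 kHz.
98.4 kHz mod fs = 6.4 kHz.
6.4 kHz ≤ fs/2 = 11.5 kHz, appears at 6.4 kHz.
23.2 kHz mod fs = 0.2 kHz.
0.2 kHz ≤ fs/2 = 11.5 kHz, appears at 0.2 kHz.
41.8 kHz mod fs = 18.8 kHz.
18.8 kHz > fs/2 = 11.5 kHz, folds to fs − 18.8 kHz = 4.2 kHz.
91.8 kHz mod fs = 22.8 kHz.
22.8 kHz > fs/2 = 11.5 kHz, folds to fs − 22.8 kHz = 0.2 kHz.
Distinct values: {0.2 kHz, 4.2 kHz, 6.4 kHz}.

0.2 kHz, 4.2 kHz, 6.4 kHz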